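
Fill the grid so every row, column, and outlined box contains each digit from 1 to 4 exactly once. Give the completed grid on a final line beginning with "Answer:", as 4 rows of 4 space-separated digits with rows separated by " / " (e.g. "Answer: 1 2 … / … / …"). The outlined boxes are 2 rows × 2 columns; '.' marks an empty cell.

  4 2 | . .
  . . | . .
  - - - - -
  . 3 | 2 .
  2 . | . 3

Step 1. [r2c2∈{1}] nothing but 1 survives at r2c2. So r2c2=1.
Step 2. [r4c3∈{1,4}] across row 4, 1 lands solely at r4c3 ⇒ r4c3=1.
Step 3. [r2c3∈{3,4}] across col 3, 4 lands solely at r2c3. So r2c3=4.
Step 4. [r1c3∈{3}] r1c3's peers cover all but 3. So r1c3=3.
Step 5. [r3c1∈{1}] r3c1 is down to just 1 ⇒ r3c1=1.
Step 6. [r2c1∈{3}] nothing but 3 survives at r2c1, so r2c1=3.
Step 7. [r4c2∈{4}] nothing but 4 survives at r4c2. So r4c2=4.
Step 8. [r3c4∈{4}] r3c4's peers cover all but 4. So r3c4=4.
Step 9. [r2c4∈{2}] nothing but 2 survives at r2c4, so r2c4=2.
Step 10. [r1c4∈{1}] only 1 remains possible at r1c4, so r1c4=1.

Answer: 4 2 3 1 / 3 1 4 2 / 1 3 2 4 / 2 4 1 3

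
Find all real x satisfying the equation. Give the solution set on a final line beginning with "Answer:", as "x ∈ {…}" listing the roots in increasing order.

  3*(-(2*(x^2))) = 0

Step 1. [3*(-(2*(x^2))) = 0] divide by the outer 3 ⇒ div: -(2*(x^2)) = 0.
Step 2. [-(2*(x^2)) = 0] leading − — multiply by −1. So neg: 2*(x^2) = 0.
Step 3. [2*(x^2) = 0] LHS = 2·(…); ÷2 both sides, so div: x^2 = 0.
Step 4. [x^2 = 0] LHS squared, RHS 0 ≥ 0: apply √ (±) ⇒ sqrt: x = 0.

Answer: x ∈ {0}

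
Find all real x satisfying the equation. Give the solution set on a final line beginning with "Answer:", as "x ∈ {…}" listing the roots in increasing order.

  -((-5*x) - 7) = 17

Step 1. [-((-5*x) - 7) = 17] flip signs both sides ⇒ neg: (-5*x) - 7 = -17.
Step 2. [(-5*x) - 7 = -17] -7 is outermost — add 7 both sides ⇒ sub: -5*x = -10.
Step 3. [-5*x = -10] -5 out front; divide by -5, so div: x = 2.

Answer: x ∈ {2}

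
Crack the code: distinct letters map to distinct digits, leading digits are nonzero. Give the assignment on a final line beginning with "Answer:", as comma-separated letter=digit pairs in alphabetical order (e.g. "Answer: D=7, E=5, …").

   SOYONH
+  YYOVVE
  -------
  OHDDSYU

Step 1. [col 1: H + E ≡ U (mod 10)] several values work for E in column 1 (H + E ≡ U (mod 10), carry-in 0); try E=8, so E=8.
Step 2. [col 1: H + E ≡ U (mod 10)] several values work for H in column 1 (H + E ≡ U (mod 10), carry-in 0); try H=2 ⇒ H=2.
Step 3. [col 1: H + E ≡ U (mod 10)] column 1 reads H+E+carry(0)=U with H=2, E=8; with digits 2,8 already taken and all letters distinct, the only value for U is 0 ⇒ U=0.
Step 4. [col 2: N + V ≡ Y (mod 10)] several values work for N in column 2 (N + V ≡ Y (mod 10), carry-in 1); try N=5 ⇒ N=5.
Step 5. [col 2: N + V ≡ Y (mod 10)] several values work for V in column 2 (N + V ≡ Y (mod 10), carry-in 1); try V=7, so V=7.
Step 6. [col 2: N + V ≡ Y (mod 10)] column 2: given N=5, V=7, carry-in 1, and digits 0,2,5,7,8 already taken and all letters distinct, N+V≡Y (mod 10) forces Y=3, so Y=3.
Step 7. [col 3: O + V ≡ S (mod 10)] column 3 (O + V ≡ S (mod 10), carry-in 1) doesn't pin S yet; pick S=9 and continue ⇒ S=9.
Step 8. [col 3: O + V ≡ S (mod 10)] from column 3 (V=7, S=9, carry-in 1, digits 0,2,3,5,7,8,9 already taken and all letters distinct): O must equal 1 ⇒ O=1.
Step 9. [col 4: Y + O ≡ D (mod 10)] from column 4 (Y=3, O=1, carry-in 0, digits 0,1,2,3,5,7,8,9 already taken and all letters distinct): D must equal 4, so D=4.

Answer: D=4, E=8, H=2, N=5, O=1, S=9, U=0, V=7, Y=3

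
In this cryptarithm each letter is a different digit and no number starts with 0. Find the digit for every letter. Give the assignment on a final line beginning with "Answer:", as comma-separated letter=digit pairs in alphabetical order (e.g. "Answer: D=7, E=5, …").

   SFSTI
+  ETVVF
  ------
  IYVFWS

Step 1. [col 1: I + F ≡ S (mod 10)] no forcing yet in column 1 (carry-in 0); I=1 is free and consistent — try it, so I=1.
Step 2. [col 1: I + F ≡ S (mod 10)] several values work for S in column 1 (I + F ≡ S (mod 10), carry-in 0); try S=6 ⇒ S=6.
Step 3. [col 1: I + F ≡ S (mod 10)] column 1 reads I+F+carry(0)=S with I=1, S=6; with digits 1,6 already taken and all letters distinct, the only value for F is 5. So F=5.
Step 4. [col 2: T + V ≡ W (mod 10)] several values work for V in column 2 (T + V ≡ W (mod 10), carry-in 0); try V=8. So V=8.
Step 5. [col 2: T + V ≡ W (mod 10)] no forcing yet in column 2 (carry-in 0); W=0 is free and consistent — try it, so W=0.
Step 6. [col 2: T + V ≡ W (mod 10)] column 2 reads T+V+carry(0)=W with V=8, W=0; with digits 0,1,5,6,8 already taken and all letters distinct, the only value for T is 2. So T=2.
Step 7. [col 5: S + E ≡ Y (mod 10)] Y=3 is one option consistent with column 5 (S + E ≡ Y (mod 10), carry-in 0) — take it ⇒ Y=3.
Step 8. [col 5: S + E ≡ Y (mod 10)] column 5: given S=6, Y=3, carry-in 0, and digits 0,1,2,3,5,6,8 already taken and all letters distinct, S+E≡Y (mod 10) forces E=7, so E=7.

Answer: E=7, F=5, I=1, S=6, T=2, V=8, W=0, Y=3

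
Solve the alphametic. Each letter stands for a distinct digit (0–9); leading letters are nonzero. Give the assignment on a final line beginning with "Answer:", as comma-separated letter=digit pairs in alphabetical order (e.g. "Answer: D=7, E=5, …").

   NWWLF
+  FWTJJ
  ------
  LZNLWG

Step 1. [col 1: F + J ≡ G (mod 10)] F=4 is one option consistent with column 1 (F + J ≡ G (mod 10), carry-in 0) — take it. So F=4.
Step 2. [col 1: F + J ≡ G (mod 10)] column 1 (F + J ≡ G (mod 10), carry-in 0) doesn't pin G yet; pick G=0 and continue. So G=0.
Step 3. [L] L is the leading digit of a 6-digit sum of two 5-digit numbers; the final carry is exactly 1, so L=1.
Step 4. [col 1: F + J ≡ G (mod 10)] from column 1 (F=4, G=0, carry-in 0, digits 0,1,4 already taken and all letters distinct): J must equal 6. So J=6.
Step 5. [col 2: L + J ≡ W (mod 10)] in column 2 we have L+J≡W with carry-in 1; given L=1, J=6 and digits 0,1,4,6 already taken and all letters distinct, that pins W to 8, so W=8.
Step 6. [col 3: W + T ≡ L (mod 10)] column 3: given W=8, L=1, carry-in 0, and digits 0,1,4,6,8 already taken and all letters distinct, W+T≡L (mod 10) forces T=3. So T=3.
Step 7. [col 4: W + W ≡ N (mod 10)] column 4: given W=8, carry-in 1, and digits 0,1,3,4,6,8 already taken and all letters distinct, W+W≡N (mod 10) forces N=7, so N=7.
Step 8. [col 5: N + F ≡ Z (mod 10)] from column 5 (N=7, F=4, carry-in 1, digits 0,1,3,4,6,7,8 already taken and all letters distinct): Z must equal 2, so Z=2.

Answer: F=4, G=0, J=6, L=1, N=7, T=3, W=8, Z=2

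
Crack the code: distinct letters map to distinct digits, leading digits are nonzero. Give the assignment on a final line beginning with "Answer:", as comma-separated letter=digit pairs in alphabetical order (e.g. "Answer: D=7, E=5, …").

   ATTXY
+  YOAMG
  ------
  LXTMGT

Step 1. [col 1: Y + G ≡ T (mod 10)] several values work for T in column 1 (Y + G ≡ T (mod 10), carry-in 0); try T=2. So T=2.
Step 2. [col 1: Y + G ≡ T (mod 10)] column 1 (Y + G ≡ T (mod 10), carry-in 0) doesn't pin G yet; pick G=3 and continue, so G=3.
Step 3. [col 1: Y + G ≡ T (mod 10)] in column 1 we have Y+G≡T with carry-in 0; given G=3, T=2 and digits 2,3 already taken and all letters distinct, that pins Y to 9, so Y=9.
Step 4. [col 2: X + M ≡ G (mod 10)] column 2 (X + M ≡ G (mod 10), carry-in 1) doesn't pin M yet; pick M=8 and continue, so M=8.
Step 5. [col 2: X + M ≡ G (mod 10)] column 2 reads X+M+carry(1)=G with M=8, G=3; with digits 2,3,8,9 already taken and all letters distinct, the only value for X is 4 ⇒ X=4.
Step 6. [L] adding two 5-digit numbers gives at most 5+1 digits, and here it does — L is that final carry and must be 1. So L=1.
Step 7. [col 3: T + A ≡ M (mod 10)] column 3: given T=2, M=8, carry-in 1, and digits 1,2,3,4,8,9 already taken and all letters distinct, T+A≡M (mod 10) forces A=5 ⇒ A=5.
Step 8. [col 4: T + O ≡ T (mod 10)] from column 4 (T=2, carry-in 0, digits 1,2,3,4,5,8,9 already taken and all letters distinct): O must equal 0, so O=0.

Answer: A=5, G=3, L=1, M=8, O=0, T=2, X=4, Y=9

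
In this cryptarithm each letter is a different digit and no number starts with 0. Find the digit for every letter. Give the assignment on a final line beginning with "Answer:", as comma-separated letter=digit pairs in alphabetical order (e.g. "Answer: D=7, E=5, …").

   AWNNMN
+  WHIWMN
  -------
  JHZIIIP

Step 1. [col 1: N + N ≡ P (mod 10)] N=9 is one option consistent with column 1 (N + N ≡ P (mod 10), carry-in 0) — take it ⇒ N=9.
Step 2. [col 1: N + N ≡ P (mod 10)] from column 1 (N=9, carry-in 0, digits 9 already taken and all letters distinct): P must equal 8, so P=8.
Step 3. [col 2: M + M ≡ I (mod 10)] several values work for M in column 2 (M + M ≡ I (mod 10), carry-in 1); try M=2. So M=2.
Step 4. [col 2: M + M ≡ I (mod 10)] column 2 reads M+M+carry(1)=I with M=2; with digits 2,8,9 already taken and all letters distinct, the only value for I is 5. So I=5.
Step 5. [col 3: N + W ≡ I (mod 10)] column 3 reads N+W+carry(0)=I with N=9, I=5; with digits 2,5,8,9 already taken and all letters distinct, the only value for W is 6, so W=6.
Step 6. [col 5: W + H ≡ Z (mod 10)] several values work for H in column 5 (W + H ≡ Z (mod 10), carry-in 1); try H=0, so H=0.
Step 7. [J] the sum has 7 digits but both addends have 6; that extra leading digit J is the final carry, namely 1 ⇒ J=1.
Step 8. [col 5: W + H ≡ Z (mod 10)] in column 5 we have W+H≡Z with carry-in 1; given W=6, H=0 and digits 0,1,2,5,6,8,9 already taken and all letters distinct, that pins Z to 7 ⇒ Z=7.
Step 9. [col 6: A + W ≡ H (mod 10)] in column 6 we have A+W≡H with carry-in 0; given W=6, H=0 and digits 0,1,2,5,6,7,8,9 already taken and all letters distinct, that pins A to 4. So A=4.

Answer: A=4, H=0, I=5, J=1, M=2, N=9, P=8, W=6, Z=7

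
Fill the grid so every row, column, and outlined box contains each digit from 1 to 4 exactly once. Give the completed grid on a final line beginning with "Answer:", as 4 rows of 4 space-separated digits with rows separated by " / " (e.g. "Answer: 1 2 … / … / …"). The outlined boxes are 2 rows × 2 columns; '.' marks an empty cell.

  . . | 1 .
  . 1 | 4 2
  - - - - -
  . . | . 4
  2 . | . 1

Step 1. [r3c2∈{3}] only 3 remains possible at r3c2 ⇒ r3c2=3.
Step 2. [r1c1∈{3,4}] across col 1, 4 lands solely at r1c1, so r1c1=4.
Step 3. [r1c4∈{3}] nothing but 3 survives at r1c4 ⇒ r1c4=3.
Step 4. [r4c3∈{3}] r4c3 is down to just 3, so r4c3=3.
Step 5. [r2c1∈{3}] only 3 remains possible at r2c1, so r2c1=3.
Step 6. [r3c1∈{1}] only 1 remains possible at r3c1. So r3c1=1.
Step 7. [r1c2∈{2}] r1c2's peers cover all but 2 ⇒ r1c2=2.
Step 8. [r4c2∈{4}] nothing but 4 survives at r4c2. So r4c2=4.
Step 9. [r3c3∈{2}] r3c3 is down to just 2, so r3c3=2.

Answer: 4 2 1 3 / 3 1 4 2 / 1 3 2 4 / 2 4 3 1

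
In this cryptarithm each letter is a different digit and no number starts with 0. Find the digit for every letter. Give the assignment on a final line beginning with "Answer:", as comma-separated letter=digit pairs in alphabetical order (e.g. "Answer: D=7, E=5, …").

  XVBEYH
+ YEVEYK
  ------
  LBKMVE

Step 1. [col 1: H + K ≡ E (mod 10)] several values work for E in column 1 (H + K ≡ E (mod 10), carry-in 0); try E=8 ⇒ E=8.
Step 2. [col 1: H + K ≡ E (mod 10)] H=5 is one option consistent with column 1 (H + K ≡ E (mod 10), carry-in 0) — take it ⇒ H=5.
Step 3. [col 1: H + K ≡ E (mod 10)] column 1: given H=5, E=8, carry-in 0, and digits 5,8 already taken and all letters distinct, H+K≡E (mod 10) forces K=3. So K=3.
Step 4. [col 2: Y + Y ≡ V (mod 10)] Y=1 is one option consistent with column 2 (Y + Y ≡ V (mod 10), carry-in 0) — take it ⇒ Y=1.
Step 5. [col 2: Y + Y ≡ V (mod 10)] column 2 reads Y+Y+carry(0)=V with Y=1; with digits 1,3,5,8 already taken and all letters distinct, the only value for V is 2. So V=2.
Step 6. [col 3: E + E ≡ M (mod 10)] in column 3 we have E+E≡M with carry-in 0; given E=8 and digits 1,2,3,5,8 already taken and all letters distinct, that pins M to 6, so M=6.
Step 7. [col 4: B + V ≡ K (mod 10)] from column 4 (V=2, K=3, carry-in 1, digits 1,2,3,5,6,8 already taken and all letters distinct): B must equal 0. So B=0.
Step 8. [col 6: X + Y ≡ L (mod 10)] column 6: given Y=1, carry-in 1, and digits 0,1,2,3,5,6,8 already taken and all letters distinct, X+Y≡L (mod 10) forces X=7, so X=7.
Step 9. [col 6: X + Y ≡ L (mod 10)] column 6: given X=7, Y=1, carry-in 1, and digits 0,1,2,3,5,6,7,8 already taken and all letters distinct, X+Y≡L (mod 10) forces L=9 ⇒ L=9.

Answer: B=0, E=8, H=5, K=3, L=9, M=6, V=2, X=7, Y=1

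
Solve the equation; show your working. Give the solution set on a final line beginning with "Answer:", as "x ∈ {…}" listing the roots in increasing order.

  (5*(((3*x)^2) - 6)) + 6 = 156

Step 1. [(5*(((3*x)^2) - 6)) + 6 = 156] the outer +6 inverts by subtracting 6 ⇒ sub: 5*(((3*x)^2) - 6) = 150.
Step 2. [5*(((3*x)^2) - 6) = 150] 5·(inner) — divide through by 5. So div: ((3*x)^2) - 6 = 30.
Step 3. [((3*x)^2) - 6 = 30] the outer -6 inverts by adding 6, so sub: (3*x)^2 = 36.
Step 4. [(3*x)^2 = 36] LHS squared, RHS 36 ≥ 0: apply √ (±). So sqrt: 3*x = 6 or -6.
Step 5. [3*x = 6 or -6] 3 out front; divide by 3 ⇒ div: x = 2 or -2.

Answer: x ∈ {-2, 2}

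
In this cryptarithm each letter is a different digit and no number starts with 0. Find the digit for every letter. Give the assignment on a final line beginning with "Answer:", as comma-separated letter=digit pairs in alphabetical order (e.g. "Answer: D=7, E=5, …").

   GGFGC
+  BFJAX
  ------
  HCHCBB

Step 1. [col 1: C + X ≡ B (mod 10)] B=5 is one option consistent with column 1 (C + X ≡ B (mod 10), carry-in 0) — take it ⇒ B=5.
Step 2. [H] the sum has 6 digits but both addends have 5; that extra leading digit H is the final carry, namely 1, so H=1.
Step 3. [col 1: C + X ≡ B (mod 10)] no forcing yet in column 1 (carry-in 0); X=3 is free and consistent — try it, so X=3.
Step 4. [col 1: C + X ≡ B (mod 10)] column 1: given X=3, B=5, carry-in 0, and digits 1,3,5 already taken and all letters distinct, C+X≡B (mod 10) forces C=2, so C=2.
Step 5. [col 2: G + A ≡ B (mod 10)] A=9 is one option consistent with column 2 (G + A ≡ B (mod 10), carry-in 0) — take it. So A=9.
Step 6. [col 2: G + A ≡ B (mod 10)] from column 2 (A=9, B=5, carry-in 0, digits 1,2,3,5,9 already taken and all letters distinct): G must equal 6, so G=6.
Step 7. [col 3: F + J ≡ C (mod 10)] column 3 (F + J ≡ C (mod 10), carry-in 1) doesn't pin J yet; pick J=7 and continue. So J=7.
Step 8. [col 3: F + J ≡ C (mod 10)] column 3: given J=7, C=2, carry-in 1, and digits 1,2,3,5,6,7,9 already taken and all letters distinct, F+J≡C (mod 10) forces F=4. So F=4.

Answer: A=9, B=5, C=2, F=4, G=6, H=1, J=7, X=3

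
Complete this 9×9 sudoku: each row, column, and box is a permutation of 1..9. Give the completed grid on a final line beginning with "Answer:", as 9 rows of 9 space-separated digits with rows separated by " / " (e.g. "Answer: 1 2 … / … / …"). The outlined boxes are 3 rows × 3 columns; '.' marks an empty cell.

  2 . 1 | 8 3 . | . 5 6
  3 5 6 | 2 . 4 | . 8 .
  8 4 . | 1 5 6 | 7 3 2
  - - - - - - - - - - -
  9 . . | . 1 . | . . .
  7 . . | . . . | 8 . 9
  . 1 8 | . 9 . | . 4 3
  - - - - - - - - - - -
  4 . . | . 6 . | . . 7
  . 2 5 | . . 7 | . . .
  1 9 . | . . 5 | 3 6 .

Step 1. [r9c4∈{4}] r9c4 has the single candidate 4, so r9c4=4.
Step 2. [r7c6∈{1,2,3,8,9}] r7c6 is the only open cell in col 6 admitting 1 ⇒ r7c6=1.
Step 3. [r7c7∈{2,5,9}] across row 7, 5 lands solely at r7c7, so r7c7=5.
Step 4. [r8c4∈{3,9}] row 8 places 3 nowhere but r8c4, so r8c4=3.
Step 5. [r6c6∈{2}] nothing but 2 survives at r6c6, so r6c6=2.
Step 6. [r4c7∈{2,6}] 2 has one home in col 7: r4c7 ⇒ r4c7=2.
Step 7. [r2c7∈{1,9}] 9 has one home in row 2: r2c7. So r2c7=9.
Step 8. [r5c6∈{3}] r5c6 is down to just 3 ⇒ r5c6=3.
Step 9. [r8c9∈{1,4,8}] in col 9, 4 fits only at r8c9 ⇒ r8c9=4.
Step 10. [r5c2∈{6}] nothing but 6 survives at r5c2 ⇒ r5c2=6.
Step 11. [r4c4∈{5,6,7}] in row 4, 6 fits only at r4c4. So r4c4=6.
Step 12. [r4c2∈{3}] nothing but 3 survives at r4c2, so r4c2=3.
Step 13. [r8c8∈{1,9}] in row 8, 9 fits only at r8c8, so r8c8=9.
Step 14. [r5c5∈{4}] only 4 remains possible at r5c5. So r5c5=4.
Step 15. [r9c5∈{2,8}] in row 9, 2 fits only at r9c5, so r9c5=2.
Step 16. [r6c4∈{5,7}] 7 has one home in row 6: r6c4. So r6c4=7.
Step 17. [r1c2∈{7}] r1c2 has the single candidate 7 ⇒ r1c2=7.
Step 18. [r8c1∈{6}] only 6 remains possible at r8c1 ⇒ r8c1=6.
Step 19. [r2c5∈{7}] r2c5 is down to just 7 ⇒ r2c5=7.
Step 20. [r6c1∈{5}] only 5 remains possible at r6c1, so r6c1=5.
Step 21. [r5c3∈{2}] only 2 remains possible at r5c3. So r5c3=2.
Step 22. [r9c3∈{7}] nothing but 7 survives at r9c3. So r9c3=7.
Step 23. [r2c9∈{1}] only 1 remains possible at r2c9 ⇒ r2c9=1.
Step 24. [r5c4∈{5}] only 5 remains possible at r5c4 ⇒ r5c4=5.
Step 25. [r4c6∈{8}] only 8 remains possible at r4c6, so r4c6=8.
Step 26. [r8c7∈{1}] nothing but 1 survives at r8c7 ⇒ r8c7=1.
Step 27. [r1c7∈{4}] r1c7's peers cover all but 4 ⇒ r1c7=4.
Step 28. [r6c7∈{6}] r6c7 has the single candidate 6, so r6c7=6.
Step 29. [r5c8∈{1}] r5c8's peers cover all but 1 ⇒ r5c8=1.
Step 30. [r4c8∈{7}] r4c8's peers cover all but 7, so r4c8=7.
Step 31. [r7c8∈{2}] r7c8 has the single candidate 2, so r7c8=2.
Step 32. [r4c9∈{5}] r4c9 has the single candidate 5, so r4c9=5.
Step 33. [r3c3∈{9}] r3c3's peers cover all but 9. So r3c3=9.
Step 34. [r7c3∈{3}] r7c3's peers cover all but 3. So r7c3=3.
Step 35. [r9c9∈{8}] r9c9 is down to just 8, so r9c9=8.
Step 36. [r7c2∈{8}] r7c2's peers cover all but 8 ⇒ r7c2=8.
Step 37. [r1c6∈{9}] r1c6 is down to just 9, so r1c6=9.
Step 38. [r4c3∈{4}] r4c3 has the single candidate 4 ⇒ r4c3=4.
Step 39. [r7c4∈{9}] r7c4's peers cover all but 9 ⇒ r7c4=9.
Step 40. [r8c5∈{8}] r8c5's peers cover all but 8 ⇒ r8c5=8.

Answer: 2 7 1 8 3 9 4 5 6 / 3 5 6 2 7 4 9 8 1 / 8 4 9 1 5 6 7 3 2 / 9 3 4 6 1 8 2 7 5 / 7 6 2 5 4 3 8 1 9 / 5 1 8 7 9 2 6 4 3 / 4 8 3 9 6 1 5 2 7 / 6 2 5 3 8 7 1 9 4 / 1 9 7 4 2 5 3 6 8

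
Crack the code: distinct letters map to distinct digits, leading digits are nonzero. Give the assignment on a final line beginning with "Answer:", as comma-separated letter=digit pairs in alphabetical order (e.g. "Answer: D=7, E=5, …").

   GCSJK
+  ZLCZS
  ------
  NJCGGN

Step 1. [col 1: K + S ≡ N (mod 10)] several values work for K in column 1 (K + S ≡ N (mod 10), carry-in 0); try K=3, so K=3.
Step 2. [col 1: K + S ≡ N (mod 10)] no forcing yet in column 1 (carry-in 0); N=1 is free and consistent — try it, so N=1.
Step 3. [col 1: K + S ≡ N (mod 10)] column 1 reads K+S+carry(0)=N with K=3, N=1; with digits 1,3 already taken and all letters distinct, the only value for S is 8, so S=8.
Step 4. [col 2: J + Z ≡ G (mod 10)] several values work for Z in column 2 (J + Z ≡ G (mod 10), carry-in 1); try Z=4 ⇒ Z=4.
Step 5. [col 2: J + Z ≡ G (mod 10)] column 2 (J + Z ≡ G (mod 10), carry-in 1) doesn't pin G yet; pick G=5 and continue, so G=5.
Step 6. [col 2: J + Z ≡ G (mod 10)] from column 2 (Z=4, G=5, carry-in 1, digits 1,3,4,5,8 already taken and all letters distinct): J must equal 0. So J=0.
Step 7. [col 3: S + C ≡ G (mod 10)] column 3 reads S+C+carry(0)=G with S=8, G=5; with digits 0,1,3,4,5,8 already taken and all letters distinct, the only value for C is 7. So C=7.
Step 8. [col 4: C + L ≡ C (mod 10)] column 4 reads C+L+carry(1)=C with C=7; with digits 0,1,3,4,5,7,8 already taken and all letters distinct, the only value for L is 9, so L=9.

Answer: C=7, G=5, J=0, K=3, L=9, N=1, S=8, Z=4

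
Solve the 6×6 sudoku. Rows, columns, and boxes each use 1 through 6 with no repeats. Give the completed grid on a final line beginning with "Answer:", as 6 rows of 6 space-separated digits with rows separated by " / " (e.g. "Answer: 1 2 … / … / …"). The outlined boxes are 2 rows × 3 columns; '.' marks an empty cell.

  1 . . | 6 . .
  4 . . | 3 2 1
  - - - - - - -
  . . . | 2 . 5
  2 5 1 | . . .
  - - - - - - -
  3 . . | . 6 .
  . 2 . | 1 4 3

Step 1. [r2c3∈{5,6}] row 2 places 5 nowhere but r2c3. So r2c3=5.
Step 2. [r3c1∈{6}] only 6 remains possible at r3c1. So r3c1=6.
Step 3. [r1c2∈{3}] r1c2 is down to just 3, so r1c2=3.
Step 4. [r3c3∈{3,4}] r3c3 is the only open cell in col 3 admitting 3. So r3c3=3.
Step 5. [r5c3∈{4}] r5c3's peers cover all but 4. So r5c3=4.
Step 6. [r1c6∈{4}] r1c6 is down to just 4, so r1c6=4.
Step 7. [r3c5∈{1}] r3c5's peers cover all but 1, so r3c5=1.
Step 8. [r6c3∈{6}] r6c3's peers cover all but 6 ⇒ r6c3=6.
Step 9. [r5c4∈{5}] only 5 remains possible at r5c4. So r5c4=5.
Step 10. [r6c1∈{5}] r6c1 has the single candidate 5, so r6c1=5.
Step 11. [r1c3∈{2}] r1c3's peers cover all but 2 ⇒ r1c3=2.
Step 12. [r4c4∈{4}] r4c4's peers cover all but 4 ⇒ r4c4=4.
Step 13. [r1c5∈{5}] r1c5 is down to just 5 ⇒ r1c5=5.
Step 14. [r3c2∈{4}] nothing but 4 survives at r3c2. So r3c2=4.
Step 15. [r5c6∈{2}] r5c6 is down to just 2 ⇒ r5c6=2.
Step 16. [r5c2∈{1}] nothing but 1 survives at r5c2. So r5c2=1.
Step 17. [r2c2∈{6}] only 6 remains possible at r2c2 ⇒ r2c2=6.
Step 18. [r4c6∈{6}] nothing but 6 survives at r4c6. So r4c6=6.
Step 19. [r4c5∈{3}] only 3 remains possible at r4c5 ⇒ r4c5=3.

Answer: 1 3 2 6 5 4 / 4 6 5 3 2 1 / 6 4 3 2 1 5 / 2 5 1 4 3 6 / 3 1 4 5 6 2 / 5 2 6 1 4 3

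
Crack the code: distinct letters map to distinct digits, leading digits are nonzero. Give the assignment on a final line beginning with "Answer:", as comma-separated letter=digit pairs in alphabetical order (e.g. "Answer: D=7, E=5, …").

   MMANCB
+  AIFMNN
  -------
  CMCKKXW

Step 1. [col 1: B + N ≡ W (mod 10)] no forcing yet in column 1 (carry-in 0); W=0 is free and consistent — try it. So W=0.
Step 2. [C] the sum has 7 digits but both addends have 6; that extra leading digit C is the final carry, namely 1. So C=1.
Step 3. [col 1: B + N ≡ W (mod 10)] several values work for N in column 1 (B + N ≡ W (mod 10), carry-in 0); try N=2, so N=2.
Step 4. [col 1: B + N ≡ W (mod 10)] from column 1 (N=2, W=0, carry-in 0, digits 0,1,2 already taken and all letters distinct): B must equal 8, so B=8.
Step 5. [col 2: C + N ≡ X (mod 10)] from column 2 (C=1, N=2, carry-in 1, digits 0,1,2,8 already taken and all letters distinct): X must equal 4 ⇒ X=4.
Step 6. [col 3: N + M ≡ K (mod 10)] column 3 (N + M ≡ K (mod 10), carry-in 0) doesn't pin M yet; pick M=3 and continue, so M=3.
Step 7. [col 3: N + M ≡ K (mod 10)] from column 3 (N=2, M=3, carry-in 0, digits 0,1,2,3,4,8 already taken and all letters distinct): K must equal 5. So K=5.
Step 8. [col 4: A + F ≡ K (mod 10)] several values work for F in column 4 (A + F ≡ K (mod 10), carry-in 0); try F=6, so F=6.
Step 9. [col 4: A + F ≡ K (mod 10)] from column 4 (F=6, K=5, carry-in 0, digits 0,1,2,3,4,5,6,8 already taken and all letters distinct): A must equal 9. So A=9.
Step 10. [col 5: M + I ≡ C (mod 10)] column 5 reads M+I+carry(1)=C with M=3, C=1; with digits 0,1,2,3,4,5,6,8,9 already taken and all letters distinct, the only value for I is 7. So I=7.

Answer: A=9, B=8, C=1, F=6, I=7, K=5, M=3, N=2, W=0, X=4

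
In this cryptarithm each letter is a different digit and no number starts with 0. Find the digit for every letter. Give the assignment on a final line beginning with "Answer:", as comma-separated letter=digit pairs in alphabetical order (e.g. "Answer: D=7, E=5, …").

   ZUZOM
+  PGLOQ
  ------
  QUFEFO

Step 1. [col 1: M + Q ≡ O (mod 10)] column 1 (M + Q ≡ O (mod 10), carry-in 0) doesn't pin O yet; pick O=8 and continue. So O=8.
Step 2. [col 1: M + Q ≡ O (mod 10)] several values work for Q in column 1 (M + Q ≡ O (mod 10), carry-in 0); try Q=1, so Q=1.
Step 3. [col 1: M + Q ≡ O (mod 10)] column 1 reads M+Q+carry(0)=O with Q=1, O=8; with digits 1,8 already taken and all letters distinct, the only value for M is 7 ⇒ M=7.
Step 4. [col 2: O + O ≡ F (mod 10)] in column 2 we have O+O≡F with carry-in 0; given O=8 and digits 1,7,8 already taken and all letters distinct, that pins F to 6. So F=6.
Step 5. [col 3: Z + L ≡ E (mod 10)] no forcing yet in column 3 (carry-in 1); E=0 is free and consistent — try it. So E=0.
Step 6. [col 3: Z + L ≡ E (mod 10)] column 3 (Z + L ≡ E (mod 10), carry-in 1) doesn't pin Z yet; pick Z=4 and continue. So Z=4.
Step 7. [col 3: Z + L ≡ E (mod 10)] in column 3 we have Z+L≡E with carry-in 1; given Z=4, E=0 and digits 0,1,4,6,7,8 already taken and all letters distinct, that pins L to 5, so L=5.
Step 8. [col 4: U + G ≡ F (mod 10)] no forcing yet in column 4 (carry-in 1); U=3 is free and consistent — try it, so U=3.
Step 9. [col 4: U + G ≡ F (mod 10)] column 4 reads U+G+carry(1)=F with U=3, F=6; with digits 0,1,3,4,5,6,7,8 already taken and all letters distinct, the only value for G is 2. So G=2.
Step 10. [col 5: Z + P ≡ U (mod 10)] in column 5 we have Z+P≡U with carry-in 0; given Z=4, U=3 and digits 0,1,2,3,4,5,6,7,8 already taken and all letters distinct, that pins P to 9, so P=9.

Answer: E=0, F=6, G=2, L=5, M=7, O=8, P=9, Q=1, U=3, Z=4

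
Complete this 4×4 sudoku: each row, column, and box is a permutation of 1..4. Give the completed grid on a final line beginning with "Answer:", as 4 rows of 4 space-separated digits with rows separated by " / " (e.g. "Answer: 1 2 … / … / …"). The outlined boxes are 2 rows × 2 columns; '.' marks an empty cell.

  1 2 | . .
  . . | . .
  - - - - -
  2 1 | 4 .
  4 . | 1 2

Step 1. [r2c1∈{3}] r2c1 is down to just 3, so r2c1=3.
Step 2. [r1c4∈{3,4}] r1c4 is the only open cell in row 1 admitting 4, so r1c4=4.
Step 3. [r1c3∈{3}] r1c3 has the single candidate 3. So r1c3=3.
Step 4. [r3c4∈{3}] r3c4's peers cover all but 3 ⇒ r3c4=3.
Step 5. [r4c2∈{3}] r4c2 has the single candidate 3. So r4c2=3.
Step 6. [r2c4∈{1}] r2c4 is down to just 1 ⇒ r2c4=1.
Step 7. [r2c3∈{2}] nothing but 2 survives at r2c3, so r2c3=2.
Step 8. [r2c2∈{4}] nothing but 4 survives at r2c2. So r2c2=4.

Answer: 1 2 3 4 / 3 4 2 1 / 2 1 4 3 / 4 3 1 2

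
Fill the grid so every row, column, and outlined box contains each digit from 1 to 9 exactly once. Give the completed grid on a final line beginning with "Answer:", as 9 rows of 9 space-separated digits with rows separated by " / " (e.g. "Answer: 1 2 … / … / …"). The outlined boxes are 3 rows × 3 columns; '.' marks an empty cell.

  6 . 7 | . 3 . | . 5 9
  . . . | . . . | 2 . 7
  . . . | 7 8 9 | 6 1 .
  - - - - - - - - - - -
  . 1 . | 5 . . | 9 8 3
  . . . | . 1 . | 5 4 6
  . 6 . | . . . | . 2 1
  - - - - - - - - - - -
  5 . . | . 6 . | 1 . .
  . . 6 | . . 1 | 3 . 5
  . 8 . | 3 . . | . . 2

Step 1. [r8c4∈{2,4,8,9}] across row 8, 8 lands solely at r8c4 ⇒ r8c4=8.
Step 2. [r6c3∈{3,4,5,8,9}] across row 6, 5 lands solely at r6c3, so r6c3=5.
Step 3. [r3c9∈{4}] only 4 remains possible at r3c9 ⇒ r3c9=4.
Step 4. [r9c7∈{4,7}] r9c7 is the only open cell in col 7 admitting 4, so r9c7=4.
Step 5. [r4c6∈{2,4,6,7}] row 4 places 6 nowhere but r4c6, so r4c6=6.
Step 6. [r6c7∈{7}] r6c7 has the single candidate 7. So r6c7=7.
Step 7. [r3c2∈{2,3,5}] row 3 places 5 nowhere but r3c2, so r3c2=5.
Step 8. [r1c4∈{1,2,4}] 1 has one home in row 1: r1c4. So r1c4=1.
Step 9. [r1c6∈{2,4}] r1c6 is the only open cell in box 2 admitting 2. So r1c6=2.
Step 10. [r1c2∈{4}] r1c2 is down to just 4. So r1c2=4.
Step 11. [r2c8∈{3}] r2c8 is down to just 3. So r2c8=3.
Step 12. [r2c2∈{9}] r2c2's peers cover all but 9 ⇒ r2c2=9.
Step 13. [r9c8∈{6,7,9}] across row 9, 6 lands solely at r9c8 ⇒ r9c8=6.
Step 14. [r6c6∈{3,4,8}] row 6 has a naked pair {4,9} at r6c4 and r6c5. So r6c6≠4.
Step 15. [r6c1∈{3,4,8,9}] the pair r6c4,r6c5 in row 6 locks {4,9} between them. So r6c1≠9.
Step 16. [r2c4∈{4,6}] across row 2, 6 lands solely at r2c4 ⇒ r2c4=6.
Step 17. [r5c4∈{2,9}] the pair r6c4,r6c5 in box 5 locks {4,9} between them. So r5c4≠9.
Step 18. [r5c4∈{2}] r5c4 is down to just 2. So r5c4=2.
Step 19. [r8c5∈{2,4,7,9}] col 5 places 2 nowhere but r8c5. So r8c5=2.
Step 20. [r8c2∈{7}] only 7 remains possible at r8c2, so r8c2=7.
Step 21. [r5c2∈{3}] only 3 remains possible at r5c2, so r5c2=3.
Step 22. [r8c1∈{4,9}] in row 8, 4 fits only at r8c1, so r8c1=4.
Step 23. [r6c1∈{8}] r6c1 is down to just 8, so r6c1=8.
Step 24. [r7c3∈{2,3,9}] r7c3 is the only open cell in row 7 admitting 3, so r7c3=3.
Step 25. [r3c3∈{2}] r3c3 has the single candidate 2. So r3c3=2.
Step 26. [r7c8∈{7,9}] col 8 places 7 nowhere but r7c8. So r7c8=7.
Step 27. [r7c4∈{4,9}] in row 7, 9 fits only at r7c4. So r7c4=9.
Step 28. [r2c1∈{1}] r2c1 has the single candidate 1, so r2c1=1.
Step 29. [r6c4∈{4}] r6c4 has the single candidate 4. So r6c4=4.
Step 30. [r4c5∈{7}] r4c5 is down to just 7 ⇒ r4c5=7.
Step 31. [r5c3∈{9}] r5c3's peers cover all but 9 ⇒ r5c3=9.
Step 32. [r9c5∈{5}] r9c5 has the single candidate 5 ⇒ r9c5=5.
Step 33. [r2c6∈{4,5}] 5 has one home in row 2: r2c6 ⇒ r2c6=5.
Step 34. [r3c1∈{3}] only 3 remains possible at r3c1. So r3c1=3.
Step 35. [r9c6∈{7}] r9c6 is down to just 7, so r9c6=7.
Step 36. [r7c2∈{2}] r7c2's peers cover all but 2. So r7c2=2.
Step 37. [r7c6∈{4}] r7c6's peers cover all but 4 ⇒ r7c6=4.
Step 38. [r4c1∈{2}] r4c1's peers cover all but 2. So r4c1=2.
Step 39. [r5c1∈{7}] r5c1's peers cover all but 7 ⇒ r5c1=7.
Step 40. [r9c3∈{1}] only 1 remains possible at r9c3. So r9c3=1.
Step 41. [r4c3∈{4}] nothing but 4 survives at r4c3 ⇒ r4c3=4.
Step 42. [r1c7∈{8}] r1c7 has the single candidate 8 ⇒ r1c7=8.
Step 43. [r8c8∈{9}] r8c8 is down to just 9. So r8c8=9.
Step 44. [r6c6∈{3}] r6c6 is down to just 3 ⇒ r6c6=3.
Step 45. [r6c5∈{9}] r6c5's peers cover all but 9 ⇒ r6c5=9.
Step 46. [r7c9∈{8}] only 8 remains possible at r7c9. So r7c9=8.
Step 47. [r5c6∈{8}] only 8 remains possible at r5c6, so r5c6=8.
Step 48. [r9c1∈{9}] r9c1's peers cover all but 9 ⇒ r9c1=9.
Step 49. [r2c3∈{8}] r2c3 is down to just 8. So r2c3=8.
Step 50. [r2c5∈{4}] r2c5 is down to just 4. So r2c5=4.

Answer: 6 4 7 1 3 2 8 5 9 / 1 9 8 6 4 5 2 3 7 / 3 5 2 7 8 9 6 1 4 / 2 1 4 5 7 6 9 8 3 / 7 3 9 2 1 8 5 4 6 / 8 6 5 4 9 3 7 2 1 / 5 2 3 9 6 4 1 7 8 / 4 7 6 8 2 1 3 9 5 / 9 8 1 3 5 7 4 6 2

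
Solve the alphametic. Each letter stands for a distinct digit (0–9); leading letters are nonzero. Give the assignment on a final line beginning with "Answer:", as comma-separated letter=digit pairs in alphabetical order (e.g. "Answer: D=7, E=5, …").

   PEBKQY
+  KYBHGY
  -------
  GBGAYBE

Step 1. [col 1: Y + Y ≡ E (mod 10)] no forcing yet in column 1 (carry-in 0); Y=7 is free and consistent — try it ⇒ Y=7.
Step 2. [G] the sum has 7 digits but both addends have 6; that extra leading digit G is the final carry, namely 1, so G=1.
Step 3. [col 1: Y + Y ≡ E (mod 10)] in column 1 we have Y+Y≡E with carry-in 0; given Y=7 and digits 1,7 already taken and all letters distinct, that pins E to 4, so E=4.
Step 4. [col 2: Q + G ≡ B (mod 10)] several values work for Q in column 2 (Q + G ≡ B (mod 10), carry-in 1); try Q=0. So Q=0.
Step 5. [col 2: Q + G ≡ B (mod 10)] column 2: given Q=0, G=1, carry-in 1, and digits 0,1,4,7 already taken and all letters distinct, Q+G≡B (mod 10) forces B=2. So B=2.
Step 6. [col 3: K + H ≡ Y (mod 10)] K=8 is one option consistent with column 3 (K + H ≡ Y (mod 10), carry-in 0) — take it, so K=8.
Step 7. [col 3: K + H ≡ Y (mod 10)] from column 3 (K=8, Y=7, carry-in 0, digits 0,1,2,4,7,8 already taken and all letters distinct): H must equal 9 ⇒ H=9.
Step 8. [col 4: B + B ≡ A (mod 10)] column 4 reads B+B+carry(1)=A with B=2; with digits 0,1,2,4,7,8,9 already taken and all letters distinct, the only value for A is 5, so A=5.
Step 9. [col 6: P + K ≡ B (mod 10)] column 6: given K=8, B=2, carry-in 1, and digits 0,1,2,4,5,7,8,9 already taken and all letters distinct, P+K≡B (mod 10) forces P=3 ⇒ P=3.

Answer: A=5, B=2, E=4, G=1, H=9, K=8, P=3, Q=0, Y=7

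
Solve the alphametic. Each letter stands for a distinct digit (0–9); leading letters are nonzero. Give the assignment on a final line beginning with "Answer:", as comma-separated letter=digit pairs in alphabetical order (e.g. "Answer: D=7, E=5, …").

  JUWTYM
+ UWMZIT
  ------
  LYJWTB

Step 1. [col 1: M + T ≡ B (mod 10)] column 1 (M + T ≡ B (mod 10), carry-in 0) doesn't pin B yet; pick B=4 and continue ⇒ B=4.
Step 2. [col 1: M + T ≡ B (mod 10)] several values work for T in column 1 (M + T ≡ B (mod 10), carry-in 0); try T=9 ⇒ T=9.
Step 3. [col 1: M + T ≡ B (mod 10)] from column 1 (T=9, B=4, carry-in 0, digits 4,9 already taken and all letters distinct): M must equal 5. So M=5.
Step 4. [col 2: Y + I ≡ T (mod 10)] Y=8 is one option consistent with column 2 (Y + I ≡ T (mod 10), carry-in 1) — take it ⇒ Y=8.
Step 5. [col 2: Y + I ≡ T (mod 10)] from column 2 (Y=8, T=9, carry-in 1, digits 4,5,8,9 already taken and all letters distinct): I must equal 0. So I=0.
Step 6. [col 3: T + Z ≡ W (mod 10)] column 3 (T + Z ≡ W (mod 10), carry-in 0) doesn't pin Z yet; pick Z=7 and continue. So Z=7.
Step 7. [col 3: T + Z ≡ W (mod 10)] from column 3 (T=9, Z=7, carry-in 0, digits 0,4,5,7,8,9 already taken and all letters distinct): W must equal 6, so W=6.
Step 8. [col 4: W + M ≡ J (mod 10)] in column 4 we have W+M≡J with carry-in 1; given W=6, M=5 and digits 0,4,5,6,7,8,9 already taken and all letters distinct, that pins J to 2, so J=2.
Step 9. [col 5: U + W ≡ Y (mod 10)] column 5 reads U+W+carry(1)=Y with W=6, Y=8; with digits 0,2,4,5,6,7,8,9 already taken and all letters distinct, the only value for U is 1. So U=1.
Step 10. [col 6: J + U ≡ L (mod 10)] column 6 reads J+U+carry(0)=L with J=2, U=1; with digits 0,1,2,4,5,6,7,8,9 already taken and all letters distinct, the only value for L is 3. So L=3.

Answer: B=4, I=0, J=2, L=3, M=5, T=9, U=1, W=6, Y=8, Z=7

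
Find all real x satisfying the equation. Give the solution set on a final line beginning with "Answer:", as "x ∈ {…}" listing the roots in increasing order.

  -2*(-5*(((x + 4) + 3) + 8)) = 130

Step 1. [-2*(-5*(((x + 4) + 3) + 8)) = 130] leading coefficient -2: divide by -2, so div: -5*(((x + 4) + 3) + 8) = -65.
Step 2. [-5*(((x + 4) + 3) + 8) = -65] LHS = -5·(…); ÷-5 both sides. So div: ((x + 4) + 3) + 8 = 13.
Step 3. [((x + 4) + 3) + 8 = 13] 8 comes off first (subtract 8), so sub: (x + 4) + 3 = 5.
Step 4. [(x + 4) + 3 = 5] +3 is outermost — subtract 3 both sides ⇒ sub: x + 4 = 2.
Step 5. [x + 4 = 2] 4 comes off first (subtract 4) ⇒ sub: x = -2.

Answer: x ∈ {-2}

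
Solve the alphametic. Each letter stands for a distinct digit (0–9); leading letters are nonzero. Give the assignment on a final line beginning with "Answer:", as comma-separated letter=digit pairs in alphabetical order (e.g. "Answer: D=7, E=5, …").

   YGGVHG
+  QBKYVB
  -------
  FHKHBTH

Step 1. [col 1: G + B ≡ H (mod 10)] column 1 (G + B ≡ H (mod 10), carry-in 0) doesn't pin H yet; pick H=2 and continue, so H=2.
Step 2. [F] adding two 6-digit numbers gives at most 6+1 digits, and here it does — F is that final carry and must be 1, so F=1.
Step 3. [col 1: G + B ≡ H (mod 10)] column 1 (G + B ≡ H (mod 10), carry-in 0) doesn't pin B yet; pick B=4 and continue, so B=4.
Step 4. [col 1: G + B ≡ H (mod 10)] in column 1 we have G+B≡H with carry-in 0; given B=4, H=2 and digits 1,2,4 already taken and all letters distinct, that pins G to 8, so G=8.
Step 5. [col 2: H + V ≡ T (mod 10)] column 2 (H + V ≡ T (mod 10), carry-in 1) doesn't pin T yet; pick T=0 and continue, so T=0.
Step 6. [col 2: H + V ≡ T (mod 10)] column 2: given H=2, T=0, carry-in 1, and digits 0,1,2,4,8 already taken and all letters distinct, H+V≡T (mod 10) forces V=7 ⇒ V=7.
Step 7. [col 3: V + Y ≡ B (mod 10)] from column 3 (V=7, B=4, carry-in 1, digits 0,1,2,4,7,8 already taken and all letters distinct): Y must equal 6. So Y=6.
Step 8. [col 4: G + K ≡ H (mod 10)] column 4 reads G+K+carry(1)=H with G=8, H=2; with digits 0,1,2,4,6,7,8 already taken and all letters distinct, the only value for K is 3 ⇒ K=3.
Step 9. [col 6: Y + Q ≡ H (mod 10)] from column 6 (Y=6, H=2, carry-in 1, digits 0,1,2,3,4,6,7,8 already taken and all letters distinct): Q must equal 5. So Q=5.

Answer: B=4, F=1, G=8, H=2, K=3, Q=5, T=0, V=7, Y=6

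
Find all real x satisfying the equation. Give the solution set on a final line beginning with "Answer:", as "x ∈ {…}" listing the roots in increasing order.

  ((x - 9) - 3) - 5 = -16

Step 1. [((x - 9) - 3) - 5 = -16] peel the -5: add 5 from each side. So sub: (x - 9) - 3 = -11.
Step 2. [(x - 9) - 3 = -11] the outer -3 inverts by adding 3 ⇒ sub: x - 9 = -8.
Step 3. [x - 9 = -8] the outer -9 inverts by adding 9. So sub: x = 1.

Answer: x ∈ {1}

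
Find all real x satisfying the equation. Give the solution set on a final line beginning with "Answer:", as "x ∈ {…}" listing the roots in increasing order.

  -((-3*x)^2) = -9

Step 1. [-((-3*x)^2) = -9] leading − — multiply by −1, so neg: (-3*x)^2 = 9.
Step 2. [(-3*x)^2 = 9] 9 ≥ 0, LHS is (·)² — take ±√ ⇒ sqrt: -3*x = 3 or -3.
Step 3. [-3*x = 3 or -3] -3·(inner) — divide through by -3, so div: x = -1 or 1.

Answer: x ∈ {-1, 1}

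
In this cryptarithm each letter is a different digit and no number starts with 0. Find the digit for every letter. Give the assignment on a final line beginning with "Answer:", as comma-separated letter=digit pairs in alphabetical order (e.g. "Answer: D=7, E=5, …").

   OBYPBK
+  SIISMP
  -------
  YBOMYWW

Step 1. [col 1: K + P ≡ W (mod 10)] several values work for P in column 1 (K + P ≡ W (mod 10), carry-in 0); try P=3, so P=3.
Step 2. [Y] Y is the leading digit of a 7-digit sum of two 6-digit numbers; the final carry is exactly 1 ⇒ Y=1.
Step 3. [col 1: K + P ≡ W (mod 10)] no forcing yet in column 1 (carry-in 0); W=9 is free and consistent — try it ⇒ W=9.
Step 4. [col 1: K + P ≡ W (mod 10)] column 1 reads K+P+carry(0)=W with P=3, W=9; with digits 1,3,9 already taken and all letters distinct, the only value for K is 6, so K=6.
Step 5. [col 2: B + M ≡ W (mod 10)] several values work for M in column 2 (B + M ≡ W (mod 10), carry-in 0); try M=4 ⇒ M=4.
Step 6. [col 2: B + M ≡ W (mod 10)] column 2 reads B+M+carry(0)=W with M=4, W=9; with digits 1,3,4,6,9 already taken and all letters distinct, the only value for B is 5. So B=5.
Step 7. [col 3: P + S ≡ Y (mod 10)] column 3 reads P+S+carry(0)=Y with P=3, Y=1; with digits 1,3,4,5,6,9 already taken and all letters distinct, the only value for S is 8. So S=8.
Step 8. [col 4: Y + I ≡ M (mod 10)] from column 4 (Y=1, M=4, carry-in 1, digits 1,3,4,5,6,8,9 already taken and all letters distinct): I must equal 2. So I=2.
Step 9. [col 5: B + I ≡ O (mod 10)] from column 5 (B=5, I=2, carry-in 0, digits 1,2,3,4,5,6,8,9 already taken and all letters distinct): O must equal 7. So O=7.

Answer: B=5, I=2, K=6, M=4, O=7, P=3, S=8, W=9, Y=1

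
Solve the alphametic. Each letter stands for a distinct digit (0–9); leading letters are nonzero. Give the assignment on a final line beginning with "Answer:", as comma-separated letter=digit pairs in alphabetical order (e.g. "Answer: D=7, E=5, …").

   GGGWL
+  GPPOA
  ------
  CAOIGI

Step 1. [col 1: L + A ≡ I (mod 10)] I=3 is one option consistent with column 1 (L + A ≡ I (mod 10), carry-in 0) — take it, so I=3.
Step 2. [col 1: L + A ≡ I (mod 10)] several values work for L in column 1 (L + A ≡ I (mod 10), carry-in 0); try L=8 ⇒ L=8.
Step 3. [col 1: L + A ≡ I (mod 10)] in column 1 we have L+A≡I with carry-in 0; given L=8, I=3 and digits 3,8 already taken and all letters distinct, that pins A to 5 ⇒ A=5.
Step 4. [col 2: W + O ≡ G (mod 10)] column 2 (W + O ≡ G (mod 10), carry-in 1) doesn't pin O yet; pick O=4 and continue. So O=4.
Step 5. [C] adding two 5-digit numbers gives at most 5+1 digits, and here it does — C is that final carry and must be 1 ⇒ C=1.
Step 6. [col 2: W + O ≡ G (mod 10)] several values work for G in column 2 (W + O ≡ G (mod 10), carry-in 1); try G=7. So G=7.
Step 7. [col 2: W + O ≡ G (mod 10)] column 2 reads W+O+carry(1)=G with O=4, G=7; with digits 1,3,4,5,7,8 already taken and all letters distinct, the only value for W is 2, so W=2.
Step 8. [col 3: G + P ≡ I (mod 10)] column 3 reads G+P+carry(0)=I with G=7, I=3; with digits 1,2,3,4,5,7,8 already taken and all letters distinct, the only value for P is 6. So P=6.

Answer: A=5, C=1, G=7, I=3, L=8, O=4, P=6, W=2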